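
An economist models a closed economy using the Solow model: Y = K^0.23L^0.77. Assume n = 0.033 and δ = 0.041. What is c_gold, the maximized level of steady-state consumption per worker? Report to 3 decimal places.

c_gold ≈ 1.080

The effective depreciation rate is n + δ = 0.033 + 0.041 = 0.074.
At the golden rule the marginal product of capital equals n+δ: 0.23·k^(0.23−1) = 0.074. Solving, k_gold = (0.23/0.074)^(1/0.77) ≈ 4.3612.
y_gold = 4.3612^0.23 ≈ 1.4032.
c_gold = y_gold − (n+δ)·k_gold = 1.4032 − 0.074·4.3612 ≈ 1.0804.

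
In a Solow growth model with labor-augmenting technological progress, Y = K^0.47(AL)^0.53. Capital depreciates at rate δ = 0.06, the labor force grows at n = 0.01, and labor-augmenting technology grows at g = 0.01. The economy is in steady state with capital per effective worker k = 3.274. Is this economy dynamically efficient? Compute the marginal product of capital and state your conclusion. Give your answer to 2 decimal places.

Capital per effective worker breaks even when investment replaces (n + g + δ)·k; here n + g + δ = 0.08.
MPK = 0.47·k^(0.47−1) = 0.47·3.274^(-0.53) ≈ 0.2507.
MPK > 0.08, so the economy is dynamically efficient (under-saving).

dynamically efficient; MPK ≈ 0.25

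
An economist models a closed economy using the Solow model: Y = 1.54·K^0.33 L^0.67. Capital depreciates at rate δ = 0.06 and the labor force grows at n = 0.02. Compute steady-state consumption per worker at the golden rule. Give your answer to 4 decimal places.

The effective depreciation rate is n + δ = 0.02 + 0.06 = 0.08.
At the golden rule the marginal product of capital equals n+δ: 0.33·1.54·k^(0.33−1) = 0.08. Solving, k_gold = (0.33·1.54/0.08)^(1/0.67) ≈ 15.7916.
y_gold = 1.54·15.7916^0.33 ≈ 3.8283.
c_gold = y_gold − (n+δ)·k_gold = 3.8283 − 0.08·15.7916 ≈ 2.5649.

c_gold ≈ 2.5649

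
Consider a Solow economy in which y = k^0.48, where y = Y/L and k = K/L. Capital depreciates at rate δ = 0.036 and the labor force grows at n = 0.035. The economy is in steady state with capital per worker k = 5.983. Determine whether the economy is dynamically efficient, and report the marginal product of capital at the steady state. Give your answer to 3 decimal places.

dynamically efficient; MPK ≈ 0.189

n + δ = 0.035 + 0.036 = 0.071.
MPK = 0.48·k^(0.48−1) = 0.48·5.983^(-0.52) ≈ 0.1893.
MPK > 0.071, so the economy is dynamically efficient (under-saving).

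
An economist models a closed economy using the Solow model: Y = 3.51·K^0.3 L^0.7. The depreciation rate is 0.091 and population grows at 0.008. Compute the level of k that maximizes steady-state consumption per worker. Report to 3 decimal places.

k_gold ≈ 29.299

Break-even investment rate: n + δ = 0.008 + 0.091 = 0.099.
At the golden rule the marginal product of capital equals n+δ: 0.3·3.51·k^(0.3−1) = 0.099. Solving, k_gold = (0.3·3.51/0.099)^(1/0.7) ≈ 29.2986.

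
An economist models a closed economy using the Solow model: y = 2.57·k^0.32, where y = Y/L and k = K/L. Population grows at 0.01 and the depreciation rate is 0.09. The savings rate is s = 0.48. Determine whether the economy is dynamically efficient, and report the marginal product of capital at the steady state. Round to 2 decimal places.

dynamically inefficient; MPK ≈ 0.07

n + δ = 0.01 + 0.09 = 0.1.
Steady-state k*: s·A·k^0.32 = 0.1·k gives k* = (0.48·2.57/0.1)^(1/0.68) ≈ 40.2409.
MPK = 0.32·2.57·40.2409^(-0.68) ≈ 0.0667.
MPK < n+δ = 0.1, so the economy is dynamically inefficient (over-saving).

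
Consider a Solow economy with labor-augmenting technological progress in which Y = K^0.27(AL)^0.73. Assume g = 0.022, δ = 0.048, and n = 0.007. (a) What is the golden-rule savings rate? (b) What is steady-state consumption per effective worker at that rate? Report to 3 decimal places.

(a) s_gold = 0.270; (b) c_gold ≈ 1.161

n + g + δ = 0.007 + 0.022 + 0.048 = 0.077.
For Cobb-Douglas, s_gold equals capital's share: s_gold = 0.27.
Maximizing c = f(k) − (n+g+δ)·k gives f'(k) = n+g+δ, i.e. 0.27·k^(0.27−1) = 0.077, so k_gold = (0.27/0.077)^(1/0.73) ≈ 5.5770.
y_gold = 5.5770^0.27 ≈ 1.5905; c_gold = (1−0.27)·y_gold ≈ 1.1611.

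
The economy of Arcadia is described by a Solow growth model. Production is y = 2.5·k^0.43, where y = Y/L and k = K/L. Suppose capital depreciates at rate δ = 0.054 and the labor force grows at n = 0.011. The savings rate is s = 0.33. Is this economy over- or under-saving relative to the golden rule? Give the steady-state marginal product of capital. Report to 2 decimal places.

under-saving; MPK ≈ 0.08

n + δ = 0.011 + 0.054 = 0.065.
Steady-state k*: s·A·k^0.43 = 0.065·k gives k* = (0.33·2.5/0.065)^(1/0.57) ≈ 86.3050.
MPK = 0.43·2.5·86.3050^(-0.57) ≈ 0.0847.
MPK > n+δ = 0.065, so the economy is dynamically efficient (under-saving).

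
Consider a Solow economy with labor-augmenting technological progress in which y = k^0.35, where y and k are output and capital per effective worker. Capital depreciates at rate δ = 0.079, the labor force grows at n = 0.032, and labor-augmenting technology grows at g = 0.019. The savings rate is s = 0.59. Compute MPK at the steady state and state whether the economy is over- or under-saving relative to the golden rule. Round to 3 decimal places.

The effective depreciation rate is n + g + δ = 0.032 + 0.019 + 0.079 = 0.13.
Steady-state k*: s·k^0.35 = 0.13·k gives k* = (0.59/0.13)^(1/0.65) ≈ 10.2478.
MPK = 0.35·10.2478^(-0.65) ≈ 0.0771.
MPK < n+g+δ = 0.13, so the economy is dynamically inefficient (over-saving).

over-saving; MPK ≈ 0.077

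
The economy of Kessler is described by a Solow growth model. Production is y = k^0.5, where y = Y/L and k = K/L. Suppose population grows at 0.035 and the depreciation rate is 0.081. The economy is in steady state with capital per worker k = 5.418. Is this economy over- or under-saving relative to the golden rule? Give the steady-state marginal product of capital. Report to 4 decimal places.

under-saving; MPK ≈ 0.2148

n + δ = 0.035 + 0.081 = 0.116.
MPK = 0.5·k^(0.5−1) = 0.5·5.418^(-0.5) ≈ 0.2148.
MPK > 0.116, so the economy is dynamically efficient (under-saving).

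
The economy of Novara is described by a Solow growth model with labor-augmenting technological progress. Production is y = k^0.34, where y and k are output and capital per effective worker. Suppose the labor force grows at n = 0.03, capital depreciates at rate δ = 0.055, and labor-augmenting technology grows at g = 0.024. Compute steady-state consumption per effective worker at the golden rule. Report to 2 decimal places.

c_gold ≈ 1.19

Capital per effective worker breaks even when investment replaces (n + g + δ)·k; here n + g + δ = 0.109.
Golden rule sets MPK = n+g+δ: 0.34·k^(0.34−1) = 0.109, so k_gold = (0.34/0.109)^(1/0.66) ≈ 5.6049.
y_gold = 5.6049^0.34 ≈ 1.7969.
c_gold = y_gold − (n+g+δ)·k_gold = 1.7969 − 0.109·5.6049 ≈ 1.1859.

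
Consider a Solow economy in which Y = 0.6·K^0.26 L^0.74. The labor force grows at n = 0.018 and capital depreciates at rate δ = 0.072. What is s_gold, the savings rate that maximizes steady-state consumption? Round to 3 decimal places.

Capital per worker breaks even when investment replaces (n + δ)·k; here n + δ = 0.09.
At the golden rule MPK = n+δ, and in any Cobb-Douglas steady state s = (n+δ)·k/y = MPK·k/y = capital's share 0.26.

s_gold = 0.260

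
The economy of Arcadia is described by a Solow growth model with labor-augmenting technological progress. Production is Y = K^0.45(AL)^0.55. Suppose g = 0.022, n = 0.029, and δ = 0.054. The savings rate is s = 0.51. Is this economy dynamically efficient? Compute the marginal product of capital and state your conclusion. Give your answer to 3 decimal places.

dynamically inefficient; MPK ≈ 0.093

n + g + δ = 0.029 + 0.022 + 0.054 = 0.105.
Steady-state k*: s·k^0.45 = 0.105·k gives k* = (0.51/0.105)^(1/0.55) ≈ 17.6997.
MPK = 0.45·17.6997^(-0.55) ≈ 0.0926.
MPK < n+g+δ = 0.105, so the economy is dynamically inefficient (over-saving).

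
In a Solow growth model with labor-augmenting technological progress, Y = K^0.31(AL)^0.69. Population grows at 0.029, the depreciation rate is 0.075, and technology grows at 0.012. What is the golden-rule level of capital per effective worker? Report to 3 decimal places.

k_gold ≈ 4.156

The effective depreciation rate is n + g + δ = 0.029 + 0.012 + 0.075 = 0.116.
Golden rule sets MPK = n+g+δ: 0.31·k^(0.31−1) = 0.116, so k_gold = (0.31/0.116)^(1/0.69) ≈ 4.1562.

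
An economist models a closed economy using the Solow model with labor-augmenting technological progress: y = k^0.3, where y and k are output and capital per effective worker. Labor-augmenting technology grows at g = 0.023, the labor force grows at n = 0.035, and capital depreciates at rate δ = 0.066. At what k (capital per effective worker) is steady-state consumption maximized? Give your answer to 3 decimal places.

Capital per effective worker breaks even when investment replaces (n + g + δ)·k; here n + g + δ = 0.124.
At the golden rule the marginal product of capital equals n+g+δ: 0.3·k^(0.3−1) = 0.124. Solving, k_gold = (0.3/0.124)^(1/0.7) ≈ 3.5330.

k_gold ≈ 3.533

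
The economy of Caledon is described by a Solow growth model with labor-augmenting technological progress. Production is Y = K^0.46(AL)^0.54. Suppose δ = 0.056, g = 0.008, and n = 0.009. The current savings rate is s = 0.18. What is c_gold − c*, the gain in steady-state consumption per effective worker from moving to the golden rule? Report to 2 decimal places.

Break-even investment rate: n + g + δ = 0.009 + 0.008 + 0.056 = 0.073.
Current steady state (s = 0.18): k* = (0.18/0.073)^(1/0.54) ≈ 5.3190, y* = 5.3190^0.46 ≈ 2.1572, c* = (1−0.18)·2.1572 ≈ 1.7689.
Golden rule sets MPK = n+g+δ: 0.46·k^(0.46−1) = 0.073, so k_gold = (0.46/0.073)^(1/0.54) ≈ 30.2298.
y_gold = 30.2298^0.46 ≈ 4.7973, c_gold = y_gold − 0.073·k_gold ≈ 2.5906.
Gain: Δc = 2.5906 − 1.7689 ≈ 0.8217.

Δc ≈ 0.82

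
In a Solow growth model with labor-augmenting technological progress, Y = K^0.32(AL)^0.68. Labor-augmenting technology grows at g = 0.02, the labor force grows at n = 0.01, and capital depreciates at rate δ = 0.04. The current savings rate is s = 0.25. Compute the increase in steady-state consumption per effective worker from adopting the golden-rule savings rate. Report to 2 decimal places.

Capital per effective worker breaks even when investment replaces (n + g + δ)·k; here n + g + δ = 0.07.
Current steady state (s = 0.25): k* = (0.25/0.07)^(1/0.68) ≈ 6.5013, y* = 6.5013^0.32 ≈ 1.8204, c* = (1−0.25)·1.8204 ≈ 1.3653.
Maximizing c = f(k) − (n+g+δ)·k gives f'(k) = n+g+δ, i.e. 0.32·k^(0.32−1) = 0.07, so k_gold = (0.32/0.07)^(1/0.68) ≈ 9.3468.
y_gold = 9.3468^0.32 ≈ 2.0446, c_gold = y_gold − 0.07·k_gold ≈ 1.3903.
Gain: Δc = 1.3903 − 1.3653 ≈ 0.0251.

Δc ≈ 0.03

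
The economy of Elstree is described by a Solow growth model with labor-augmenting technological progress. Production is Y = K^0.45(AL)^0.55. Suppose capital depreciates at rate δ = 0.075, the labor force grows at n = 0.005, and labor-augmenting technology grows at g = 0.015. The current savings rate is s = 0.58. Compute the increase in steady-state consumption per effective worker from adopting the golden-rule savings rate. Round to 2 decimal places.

Δc ≈ 0.12

Capital per effective worker breaks even when investment replaces (n + g + δ)·k; here n + g + δ = 0.095.
Current steady state (s = 0.58): k* = (0.58/0.095)^(1/0.55) ≈ 26.8258, y* = 26.8258^0.45 ≈ 4.3939, c* = (1−0.58)·4.3939 ≈ 1.8454.
Setting f'(k) = n+g+δ gives 0.45·k^(0.45−1) = 0.095, hence k_gold = (0.45/0.095)^(1/0.55) ≈ 16.9107.
y_gold = 16.9107^0.45 ≈ 3.5700, c_gold = y_gold − 0.095·k_gold ≈ 1.9635.
Gain: Δc = 1.9635 − 1.8454 ≈ 0.1181.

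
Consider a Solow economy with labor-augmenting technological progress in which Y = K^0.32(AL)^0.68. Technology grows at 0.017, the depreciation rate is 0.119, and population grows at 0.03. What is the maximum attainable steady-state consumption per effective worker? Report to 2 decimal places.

n + g + δ = 0.03 + 0.017 + 0.119 = 0.166.
Setting f'(k) = n+g+δ gives 0.32·k^(0.32−1) = 0.166, hence k_gold = (0.32/0.166)^(1/0.68) ≈ 2.6253.
y_gold = 2.6253^0.32 ≈ 1.3619.
c_gold = y_gold − (n+g+δ)·k_gold = 1.3619 − 0.166·2.6253 ≈ 0.9261.

c_gold ≈ 0.93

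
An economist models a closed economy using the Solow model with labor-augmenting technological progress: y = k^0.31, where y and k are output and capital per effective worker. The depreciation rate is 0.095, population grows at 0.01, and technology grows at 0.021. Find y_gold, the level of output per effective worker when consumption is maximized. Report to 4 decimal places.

The effective depreciation rate is n + g + δ = 0.01 + 0.021 + 0.095 = 0.126.
Golden rule sets MPK = n+g+δ: 0.31·k^(0.31−1) = 0.126, so k_gold = (0.31/0.126)^(1/0.69) ≈ 3.6868.
Output: y_gold = k_gold^0.31 = 3.6868^0.31 ≈ 1.4985.

y_gold ≈ 1.4985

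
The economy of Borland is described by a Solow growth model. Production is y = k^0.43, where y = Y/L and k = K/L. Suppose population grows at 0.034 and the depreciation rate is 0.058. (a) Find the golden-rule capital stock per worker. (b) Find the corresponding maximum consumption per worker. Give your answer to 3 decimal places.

Break-even investment rate: n + δ = 0.034 + 0.058 = 0.092.
At the golden rule the marginal product of capital equals n+δ: 0.43·k^(0.43−1) = 0.092. Solving, k_gold = (0.43/0.092)^(1/0.57) ≈ 14.9582.
y_gold = 14.9582^0.43 ≈ 3.2004; c_gold = y_gold − 0.092·k_gold ≈ 1.8242.

(a) k_gold ≈ 14.958; (b) c_gold ≈ 1.824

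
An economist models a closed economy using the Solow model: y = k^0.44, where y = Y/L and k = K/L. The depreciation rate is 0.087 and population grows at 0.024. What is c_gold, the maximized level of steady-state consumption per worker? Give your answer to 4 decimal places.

c_gold ≈ 1.6525

The effective depreciation rate is n + δ = 0.024 + 0.087 = 0.111.
Setting f'(k) = n+δ gives 0.44·k^(0.44−1) = 0.111, hence k_gold = (0.44/0.111)^(1/0.56) ≈ 11.6974.
y_gold = 11.6974^0.44 ≈ 2.9509.
c_gold = y_gold − (n+δ)·k_gold = 2.9509 − 0.111·11.6974 ≈ 1.6525.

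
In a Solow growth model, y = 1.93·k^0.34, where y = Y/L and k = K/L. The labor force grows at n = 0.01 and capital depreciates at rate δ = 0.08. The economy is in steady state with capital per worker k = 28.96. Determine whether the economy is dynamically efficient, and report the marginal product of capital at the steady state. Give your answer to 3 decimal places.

Capital per worker breaks even when investment replaces (n + δ)·k; here n + δ = 0.09.
MPK = 0.34·1.93·k^(0.34−1) = 0.34·1.93·28.96^(-0.66) ≈ 0.0712.
MPK < 0.09, so the economy is dynamically inefficient (over-saving).

dynamically inefficient; MPK ≈ 0.071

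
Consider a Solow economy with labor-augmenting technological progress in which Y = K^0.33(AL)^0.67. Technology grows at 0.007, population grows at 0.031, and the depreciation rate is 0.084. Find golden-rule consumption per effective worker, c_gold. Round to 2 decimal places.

c_gold ≈ 1.09

Capital per effective worker breaks even when investment replaces (n + g + δ)·k; here n + g + δ = 0.122.
Setting f'(k) = n+g+δ gives 0.33·k^(0.33−1) = 0.122, hence k_gold = (0.33/0.122)^(1/0.67) ≈ 4.4158.
y_gold = 4.4158^0.33 ≈ 1.6325.
c_gold = y_gold − (n+g+δ)·k_gold = 1.6325 − 0.122·4.4158 ≈ 1.0938.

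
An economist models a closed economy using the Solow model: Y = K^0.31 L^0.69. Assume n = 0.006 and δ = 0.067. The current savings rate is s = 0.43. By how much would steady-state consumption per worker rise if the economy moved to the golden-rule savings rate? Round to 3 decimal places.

Δc ≈ 0.057

The effective depreciation rate is n + δ = 0.006 + 0.067 = 0.073.
Current steady state (s = 0.43): k* = (0.43/0.073)^(1/0.69) ≈ 13.0663, y* = 13.0663^0.31 ≈ 2.2182, c* = (1−0.43)·2.2182 ≈ 1.2644.
Maximizing c = f(k) − (n+δ)·k gives f'(k) = n+δ, i.e. 0.31·k^(0.31−1) = 0.073, so k_gold = (0.31/0.073)^(1/0.69) ≈ 8.1321.
y_gold = 8.1321^0.31 ≈ 1.9150, c_gold = y_gold − 0.073·k_gold ≈ 1.3213.
Gain: Δc = 1.3213 − 1.2644 ≈ 0.0569.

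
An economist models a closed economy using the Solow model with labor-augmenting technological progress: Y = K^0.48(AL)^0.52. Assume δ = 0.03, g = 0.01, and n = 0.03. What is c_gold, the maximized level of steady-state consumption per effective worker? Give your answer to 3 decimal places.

Capital per effective worker breaks even when investment replaces (n + g + δ)·k; here n + g + δ = 0.07.
Setting f'(k) = n+g+δ gives 0.48·k^(0.48−1) = 0.07, hence k_gold = (0.48/0.07)^(1/0.52) ≈ 40.5478.
y_gold = 40.5478^0.48 ≈ 5.9132.
c_gold = y_gold − (n+g+δ)·k_gold = 5.9132 − 0.07·40.5478 ≈ 3.0749.

c_gold ≈ 3.075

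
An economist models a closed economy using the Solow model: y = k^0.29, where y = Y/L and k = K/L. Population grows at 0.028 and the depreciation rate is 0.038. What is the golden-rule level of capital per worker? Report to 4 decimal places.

The effective depreciation rate is n + δ = 0.028 + 0.038 = 0.066.
Golden rule sets MPK = n+δ: 0.29·k^(0.29−1) = 0.066, so k_gold = (0.29/0.066)^(1/0.71) ≈ 8.0432.

k_gold ≈ 8.0432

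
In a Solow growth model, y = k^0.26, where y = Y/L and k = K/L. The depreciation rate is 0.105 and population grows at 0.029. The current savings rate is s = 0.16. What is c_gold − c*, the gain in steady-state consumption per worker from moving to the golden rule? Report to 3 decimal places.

Δc ≈ 0.040

Capital per worker breaks even when investment replaces (n + δ)·k; here n + δ = 0.134.
Current steady state (s = 0.16): k* = (0.16/0.134)^(1/0.74) ≈ 1.2708, y* = 1.2708^0.26 ≈ 1.0643, c* = (1−0.16)·1.0643 ≈ 0.8940.
Golden rule sets MPK = n+δ: 0.26·k^(0.26−1) = 0.134, so k_gold = (0.26/0.134)^(1/0.74) ≈ 2.4491.
y_gold = 2.4491^0.26 ≈ 1.2622, c_gold = y_gold − 0.134·k_gold ≈ 0.9341.
Gain: Δc = 0.9341 − 0.8940 ≈ 0.0401.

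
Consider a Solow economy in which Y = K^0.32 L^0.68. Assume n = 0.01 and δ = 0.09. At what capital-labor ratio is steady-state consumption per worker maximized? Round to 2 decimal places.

n + δ = 0.01 + 0.09 = 0.1.
Golden rule sets MPK = n+δ: 0.32·k^(0.32−1) = 0.1, so k_gold = (0.32/0.1)^(1/0.68) ≈ 5.5318.

k_gold ≈ 5.53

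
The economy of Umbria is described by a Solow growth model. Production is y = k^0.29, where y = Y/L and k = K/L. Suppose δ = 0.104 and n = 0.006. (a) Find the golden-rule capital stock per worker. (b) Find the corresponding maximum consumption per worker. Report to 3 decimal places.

(a) k_gold ≈ 3.917; (b) c_gold ≈ 1.055

The effective depreciation rate is n + δ = 0.006 + 0.104 = 0.11.
Maximizing c = f(k) − (n+δ)·k gives f'(k) = n+δ, i.e. 0.29·k^(0.29−1) = 0.11, so k_gold = (0.29/0.11)^(1/0.71) ≈ 3.9171.
y_gold = 3.9171^0.29 ≈ 1.4858; c_gold = y_gold − 0.11·k_gold ≈ 1.0549.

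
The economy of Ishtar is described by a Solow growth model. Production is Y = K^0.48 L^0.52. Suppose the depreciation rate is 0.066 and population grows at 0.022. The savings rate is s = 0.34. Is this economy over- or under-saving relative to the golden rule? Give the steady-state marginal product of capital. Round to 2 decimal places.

under-saving; MPK ≈ 0.12

n + δ = 0.022 + 0.066 = 0.088.
Steady-state k*: s·k^0.48 = 0.088·k gives k* = (0.34/0.088)^(1/0.52) ≈ 13.4536.
MPK = 0.48·13.4536^(-0.52) ≈ 0.1242.
MPK > n+δ = 0.088, so the economy is dynamically efficient (under-saving).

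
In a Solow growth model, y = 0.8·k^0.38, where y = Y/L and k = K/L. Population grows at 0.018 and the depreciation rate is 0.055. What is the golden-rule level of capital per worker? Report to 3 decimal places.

k_gold ≈ 9.983

Capital per worker breaks even when investment replaces (n + δ)·k; here n + δ = 0.073.
At the golden rule the marginal product of capital equals n+δ: 0.38·0.8·k^(0.38−1) = 0.073. Solving, k_gold = (0.38·0.8/0.073)^(1/0.62) ≈ 9.9833.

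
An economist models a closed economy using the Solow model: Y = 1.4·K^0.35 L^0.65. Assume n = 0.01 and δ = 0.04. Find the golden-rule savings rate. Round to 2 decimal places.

s_gold = 0.35

Break-even investment rate: n + δ = 0.01 + 0.04 = 0.05.
At the golden rule MPK = n+δ, and in any Cobb-Douglas steady state s = (n+δ)·k/y = MPK·k/y = capital's share 0.35.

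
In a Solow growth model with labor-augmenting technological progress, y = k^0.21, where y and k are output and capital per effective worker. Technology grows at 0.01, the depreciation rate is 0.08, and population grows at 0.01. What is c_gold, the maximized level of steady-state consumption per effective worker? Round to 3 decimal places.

Capital per effective worker breaks even when investment replaces (n + g + δ)·k; here n + g + δ = 0.1.
Golden rule sets MPK = n+g+δ: 0.21·k^(0.21−1) = 0.1, so k_gold = (0.21/0.1)^(1/0.79) ≈ 2.5578.
y_gold = 2.5578^0.21 ≈ 1.2180.
c_gold = y_gold − (n+g+δ)·k_gold = 1.2180 − 0.1·2.5578 ≈ 0.9622.

c_gold ≈ 0.962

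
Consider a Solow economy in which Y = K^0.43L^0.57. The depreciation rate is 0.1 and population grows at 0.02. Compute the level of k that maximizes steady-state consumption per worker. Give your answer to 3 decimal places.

Break-even investment rate: n + δ = 0.02 + 0.1 = 0.12.
Golden rule sets MPK = n+δ: 0.43·k^(0.43−1) = 0.12, so k_gold = (0.43/0.12)^(1/0.57) ≈ 9.3850.

k_gold ≈ 9.385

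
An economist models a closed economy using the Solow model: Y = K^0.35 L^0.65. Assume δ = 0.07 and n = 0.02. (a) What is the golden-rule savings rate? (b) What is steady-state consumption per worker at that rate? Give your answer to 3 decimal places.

(a) s_gold = 0.350; (b) c_gold ≈ 1.351

The effective depreciation rate is n + δ = 0.02 + 0.07 = 0.09.
For Cobb-Douglas, s_gold equals capital's share: s_gold = 0.35.
Setting f'(k) = n+δ gives 0.35·k^(0.35−1) = 0.09, hence k_gold = (0.35/0.09)^(1/0.65) ≈ 8.0802.
y_gold = 8.0802^0.35 ≈ 2.0778; c_gold = (1−0.35)·y_gold ≈ 1.3506.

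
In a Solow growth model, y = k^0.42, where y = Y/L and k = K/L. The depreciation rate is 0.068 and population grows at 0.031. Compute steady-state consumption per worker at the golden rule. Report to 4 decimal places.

n + δ = 0.031 + 0.068 = 0.099.
Setting f'(k) = n+δ gives 0.42·k^(0.42−1) = 0.099, hence k_gold = (0.42/0.099)^(1/0.58) ≈ 12.0807.
y_gold = 12.0807^0.42 ≈ 2.8476.
c_gold = y_gold − (n+δ)·k_gold = 2.8476 − 0.099·12.0807 ≈ 1.6516.

c_gold ≈ 1.6516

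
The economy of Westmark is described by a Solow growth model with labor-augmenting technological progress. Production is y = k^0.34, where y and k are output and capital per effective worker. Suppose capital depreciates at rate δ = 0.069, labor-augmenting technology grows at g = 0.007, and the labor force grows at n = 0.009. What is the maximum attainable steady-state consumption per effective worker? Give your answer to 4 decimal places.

c_gold ≈ 1.3480

n + g + δ = 0.009 + 0.007 + 0.069 = 0.085.
At the golden rule the marginal product of capital equals n+g+δ: 0.34·k^(0.34−1) = 0.085. Solving, k_gold = (0.34/0.085)^(1/0.66) ≈ 8.1698.
y_gold = 8.1698^0.34 ≈ 2.0425.
c_gold = y_gold − (n+g+δ)·k_gold = 2.0425 − 0.085·8.1698 ≈ 1.3480.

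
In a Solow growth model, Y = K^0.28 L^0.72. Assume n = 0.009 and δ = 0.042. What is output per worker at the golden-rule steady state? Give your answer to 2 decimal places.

y_gold ≈ 1.94

Break-even investment rate: n + δ = 0.009 + 0.042 = 0.051.
At the golden rule the marginal product of capital equals n+δ: 0.28·k^(0.28−1) = 0.051. Solving, k_gold = (0.28/0.051)^(1/0.72) ≈ 10.6465.
Output: y_gold = k_gold^0.28 = 10.6465^0.28 ≈ 1.9392.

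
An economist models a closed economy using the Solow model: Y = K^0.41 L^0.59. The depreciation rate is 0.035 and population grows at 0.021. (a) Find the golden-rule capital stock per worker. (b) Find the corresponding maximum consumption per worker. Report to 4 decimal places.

n + δ = 0.021 + 0.035 = 0.056.
At the golden rule the marginal product of capital equals n+δ: 0.41·k^(0.41−1) = 0.056. Solving, k_gold = (0.41/0.056)^(1/0.59) ≈ 29.2023.
y_gold = 29.2023^0.41 ≈ 3.9886; c_gold = y_gold − 0.056·k_gold ≈ 2.3533.

(a) k_gold ≈ 29.2023; (b) c_gold ≈ 2.3533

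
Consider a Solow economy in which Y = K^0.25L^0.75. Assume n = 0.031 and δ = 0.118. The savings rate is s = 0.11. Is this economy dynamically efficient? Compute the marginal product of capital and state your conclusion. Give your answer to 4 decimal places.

dynamically efficient; MPK ≈ 0.3386

Capital per worker breaks even when investment replaces (n + δ)·k; here n + δ = 0.149.
Steady-state k*: s·k^0.25 = 0.149·k gives k* = (0.11/0.149)^(1/0.75) ≈ 0.6672.
MPK = 0.25·0.6672^(-0.75) ≈ 0.3386.
MPK > n+δ = 0.149, so the economy is dynamically efficient (under-saving).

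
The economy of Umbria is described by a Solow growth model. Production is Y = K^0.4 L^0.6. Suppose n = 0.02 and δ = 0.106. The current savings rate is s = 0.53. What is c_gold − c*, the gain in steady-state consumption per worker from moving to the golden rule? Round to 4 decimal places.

Break-even investment rate: n + δ = 0.02 + 0.106 = 0.126.
Current steady state (s = 0.53): k* = (0.53/0.126)^(1/0.6) ≈ 10.9608, y* = 10.9608^0.4 ≈ 2.6058, c* = (1−0.53)·2.6058 ≈ 1.2247.
Golden rule sets MPK = n+δ: 0.4·k^(0.4−1) = 0.126, so k_gold = (0.4/0.126)^(1/0.6) ≈ 6.8572.
y_gold = 6.8572^0.4 ≈ 2.1600, c_gold = y_gold − 0.126·k_gold ≈ 1.2960.
Gain: Δc = 1.2960 − 1.2247 ≈ 0.0713.

Δc ≈ 0.0713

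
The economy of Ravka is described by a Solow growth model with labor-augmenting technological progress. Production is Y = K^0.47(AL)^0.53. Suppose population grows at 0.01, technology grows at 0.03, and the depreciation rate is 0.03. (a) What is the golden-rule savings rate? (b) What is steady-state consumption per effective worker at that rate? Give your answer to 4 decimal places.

(a) s_gold = 0.4700; (b) c_gold ≈ 2.8685

n + g + δ = 0.01 + 0.03 + 0.03 = 0.07.
For Cobb-Douglas, s_gold equals capital's share: s_gold = 0.47.
Setting f'(k) = n+g+δ gives 0.47·k^(0.47−1) = 0.07, hence k_gold = (0.47/0.07)^(1/0.53) ≈ 36.3393.
y_gold = 36.3393^0.47 ≈ 5.4122; c_gold = (1−0.47)·y_gold ≈ 2.8685.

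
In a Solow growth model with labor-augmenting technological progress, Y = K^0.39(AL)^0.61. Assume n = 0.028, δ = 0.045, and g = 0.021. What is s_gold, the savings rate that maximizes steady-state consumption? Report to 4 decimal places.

s_gold = 0.3900

Break-even investment rate: n + g + δ = 0.028 + 0.021 + 0.045 = 0.094.
At the golden rule MPK = n+g+δ, and in any Cobb-Douglas steady state s = (n+g+δ)·k/y = MPK·k/y = capital's share 0.39.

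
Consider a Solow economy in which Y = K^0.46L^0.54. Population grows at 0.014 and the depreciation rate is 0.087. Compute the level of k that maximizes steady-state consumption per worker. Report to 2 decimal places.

n + δ = 0.014 + 0.087 = 0.101.
Setting f'(k) = n+δ gives 0.46·k^(0.46−1) = 0.101, hence k_gold = (0.46/0.101)^(1/0.54) ≈ 16.5702.

k_gold ≈ 16.57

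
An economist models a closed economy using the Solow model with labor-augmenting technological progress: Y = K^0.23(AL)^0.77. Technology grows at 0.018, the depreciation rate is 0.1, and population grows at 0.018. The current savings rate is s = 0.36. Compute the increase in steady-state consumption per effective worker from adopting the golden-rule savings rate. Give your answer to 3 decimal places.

n + g + δ = 0.018 + 0.018 + 0.1 = 0.136.
Current steady state (s = 0.36): k* = (0.36/0.136)^(1/0.77) ≈ 3.5403, y* = 3.5403^0.23 ≈ 1.3375, c* = (1−0.36)·1.3375 ≈ 0.8560.
At the golden rule the marginal product of capital equals n+g+δ: 0.23·k^(0.23−1) = 0.136. Solving, k_gold = (0.23/0.136)^(1/0.77) ≈ 1.9786.
y_gold = 1.9786^0.23 ≈ 1.1699, c_gold = y_gold − 0.136·k_gold ≈ 0.9008.
Gain: Δc = 0.9008 − 0.8560 ≈ 0.0449.

Δc ≈ 0.045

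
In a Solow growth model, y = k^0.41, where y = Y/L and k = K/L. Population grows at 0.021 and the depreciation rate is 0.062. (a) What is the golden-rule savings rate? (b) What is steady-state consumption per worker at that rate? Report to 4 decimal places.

Break-even investment rate: n + δ = 0.021 + 0.062 = 0.083.
For Cobb-Douglas, s_gold equals capital's share: s_gold = 0.41.
At the golden rule the marginal product of capital equals n+δ: 0.41·k^(0.41−1) = 0.083. Solving, k_gold = (0.41/0.083)^(1/0.59) ≈ 14.9890.
y_gold = 14.9890^0.41 ≈ 3.0344; c_gold = (1−0.41)·y_gold ≈ 1.7903.

(a) s_gold = 0.4100; (b) c_gold ≈ 1.7903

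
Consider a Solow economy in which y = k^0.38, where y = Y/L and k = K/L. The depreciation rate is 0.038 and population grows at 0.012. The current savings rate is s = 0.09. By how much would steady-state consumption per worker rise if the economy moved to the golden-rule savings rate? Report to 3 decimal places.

Δc ≈ 0.844

n + δ = 0.012 + 0.038 = 0.05.
Current steady state (s = 0.09): k* = (0.09/0.05)^(1/0.62) ≈ 2.5807, y* = 2.5807^0.38 ≈ 1.4337, c* = (1−0.09)·1.4337 ≈ 1.3047.
Maximizing c = f(k) − (n+δ)·k gives f'(k) = n+δ, i.e. 0.38·k^(0.38−1) = 0.05, so k_gold = (0.38/0.05)^(1/0.62) ≈ 26.3431.
y_gold = 26.3431^0.38 ≈ 3.4662, c_gold = y_gold − 0.05·k_gold ≈ 2.1490.
Gain: Δc = 2.1490 − 1.3047 ≈ 0.8444.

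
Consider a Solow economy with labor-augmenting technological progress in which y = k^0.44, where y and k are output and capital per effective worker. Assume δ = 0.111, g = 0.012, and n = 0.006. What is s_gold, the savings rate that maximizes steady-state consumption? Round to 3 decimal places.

s_gold = 0.440

n + g + δ = 0.006 + 0.012 + 0.111 = 0.129.
At the golden rule MPK = n+g+δ, and in any Cobb-Douglas steady state s = (n+g+δ)·k/y = MPK·k/y = capital's share 0.44.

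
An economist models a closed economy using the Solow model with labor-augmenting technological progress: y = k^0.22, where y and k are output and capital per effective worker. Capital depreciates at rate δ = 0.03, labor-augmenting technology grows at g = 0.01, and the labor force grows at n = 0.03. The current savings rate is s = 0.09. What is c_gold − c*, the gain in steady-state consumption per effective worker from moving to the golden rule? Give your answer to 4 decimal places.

Capital per effective worker breaks even when investment replaces (n + g + δ)·k; here n + g + δ = 0.07.
Current steady state (s = 0.09): k* = (0.09/0.07)^(1/0.78) ≈ 1.3802, y* = 1.3802^0.22 ≈ 1.0735, c* = (1−0.09)·1.0735 ≈ 0.9768.
At the golden rule the marginal product of capital equals n+g+δ: 0.22·k^(0.22−1) = 0.07. Solving, k_gold = (0.22/0.07)^(1/0.78) ≈ 4.3411.
y_gold = 4.3411^0.22 ≈ 1.3812, c_gold = y_gold − 0.07·k_gold ≈ 1.0774.
Gain: Δc = 1.0774 − 0.9768 ≈ 0.1005.

Δc ≈ 0.1005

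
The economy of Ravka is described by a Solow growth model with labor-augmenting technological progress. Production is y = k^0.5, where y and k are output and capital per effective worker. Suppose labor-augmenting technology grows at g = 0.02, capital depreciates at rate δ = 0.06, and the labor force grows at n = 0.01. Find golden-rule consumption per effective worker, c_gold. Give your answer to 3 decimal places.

c_gold ≈ 2.778

The effective depreciation rate is n + g + δ = 0.01 + 0.02 + 0.06 = 0.09.
Setting f'(k) = n+g+δ gives 0.5·k^(0.5−1) = 0.09, hence k_gold = (0.5/0.09)^(1/0.5) ≈ 30.8642.
y_gold = 30.8642^0.5 ≈ 5.5556.
c_gold = y_gold − (n+g+δ)·k_gold = 5.5556 − 0.09·30.8642 ≈ 2.7778.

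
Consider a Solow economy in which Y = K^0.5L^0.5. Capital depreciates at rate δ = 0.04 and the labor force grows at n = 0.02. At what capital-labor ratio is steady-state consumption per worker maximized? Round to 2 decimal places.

Break-even investment rate: n + δ = 0.02 + 0.04 = 0.06.
Setting f'(k) = n+δ gives 0.5·k^(0.5−1) = 0.06, hence k_gold = (0.5/0.06)^(1/0.5) ≈ 69.4444.

k_gold ≈ 69.44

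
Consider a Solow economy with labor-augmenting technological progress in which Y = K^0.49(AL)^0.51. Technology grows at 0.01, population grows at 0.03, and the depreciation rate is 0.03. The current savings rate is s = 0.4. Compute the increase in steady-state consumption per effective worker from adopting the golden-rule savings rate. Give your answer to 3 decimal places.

Δc ≈ 0.106

Capital per effective worker breaks even when investment replaces (n + g + δ)·k; here n + g + δ = 0.07.
Current steady state (s = 0.4): k* = (0.4/0.07)^(1/0.51) ≈ 30.4957, y* = 30.4957^0.49 ≈ 5.3368, c* = (1−0.4)·5.3368 ≈ 3.2021.
Golden rule sets MPK = n+g+δ: 0.49·k^(0.49−1) = 0.07, so k_gold = (0.49/0.07)^(1/0.51) ≈ 45.3999.
y_gold = 45.3999^0.49 ≈ 6.4857, c_gold = y_gold − 0.07·k_gold ≈ 3.3077.
Gain: Δc = 3.3077 − 3.2021 ≈ 0.1057.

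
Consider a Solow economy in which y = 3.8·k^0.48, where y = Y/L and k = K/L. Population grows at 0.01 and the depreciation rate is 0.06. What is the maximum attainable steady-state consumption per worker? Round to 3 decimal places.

c_gold ≈ 40.068

Capital per worker breaks even when investment replaces (n + δ)·k; here n + δ = 0.07.
At the golden rule the marginal product of capital equals n+δ: 0.48·3.8·k^(0.48−1) = 0.07. Solving, k_gold = (0.48·3.8/0.07)^(1/0.52) ≈ 528.3676.
y_gold = 3.8·528.3676^0.48 ≈ 77.0536.
c_gold = y_gold − (n+δ)·k_gold = 77.0536 − 0.07·528.3676 ≈ 40.0679.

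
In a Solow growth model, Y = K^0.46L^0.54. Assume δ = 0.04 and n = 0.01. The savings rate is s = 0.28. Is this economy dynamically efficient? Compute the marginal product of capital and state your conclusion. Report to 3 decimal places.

Capital per worker breaks even when investment replaces (n + δ)·k; here n + δ = 0.05.
Steady-state k*: s·k^0.46 = 0.05·k gives k* = (0.28/0.05)^(1/0.54) ≈ 24.2959.
MPK = 0.46·24.2959^(-0.54) ≈ 0.0821.
MPK > n+δ = 0.05, so the economy is dynamically efficient (under-saving).

dynamically efficient; MPK ≈ 0.082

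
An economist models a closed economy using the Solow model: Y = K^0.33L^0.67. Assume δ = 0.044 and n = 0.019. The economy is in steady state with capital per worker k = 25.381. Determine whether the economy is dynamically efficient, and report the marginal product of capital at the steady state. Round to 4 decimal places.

dynamically inefficient; MPK ≈ 0.0378

n + δ = 0.019 + 0.044 = 0.063.
MPK = 0.33·k^(0.33−1) = 0.33·25.381^(-0.67) ≈ 0.0378.
MPK < 0.063, so the economy is dynamically inefficient (over-saving).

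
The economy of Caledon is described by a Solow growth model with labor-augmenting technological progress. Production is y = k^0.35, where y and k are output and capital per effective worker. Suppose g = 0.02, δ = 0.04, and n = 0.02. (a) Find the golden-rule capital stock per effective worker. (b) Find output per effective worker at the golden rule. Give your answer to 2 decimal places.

(a) k_gold ≈ 9.69; (b) y_gold ≈ 2.21

The effective depreciation rate is n + g + δ = 0.02 + 0.02 + 0.04 = 0.08.
Setting f'(k) = n+g+δ gives 0.35·k^(0.35−1) = 0.08, hence k_gold = (0.35/0.08)^(1/0.65) ≈ 9.6855.
y_gold = 9.6855^0.35 ≈ 2.2138.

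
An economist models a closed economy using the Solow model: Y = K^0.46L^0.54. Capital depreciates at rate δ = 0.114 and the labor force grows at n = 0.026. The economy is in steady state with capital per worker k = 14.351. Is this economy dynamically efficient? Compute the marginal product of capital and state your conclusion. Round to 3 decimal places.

n + δ = 0.026 + 0.114 = 0.14.
MPK = 0.46·k^(0.46−1) = 0.46·14.351^(-0.54) ≈ 0.1092.
MPK < 0.14, so the economy is dynamically inefficient (over-saving).

dynamically inefficient; MPK ≈ 0.109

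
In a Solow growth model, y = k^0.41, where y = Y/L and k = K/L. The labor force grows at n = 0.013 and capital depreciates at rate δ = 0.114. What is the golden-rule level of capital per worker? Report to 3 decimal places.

Break-even investment rate: n + δ = 0.013 + 0.114 = 0.127.
At the golden rule the marginal product of capital equals n+δ: 0.41·k^(0.41−1) = 0.127. Solving, k_gold = (0.41/0.127)^(1/0.59) ≈ 7.2892.

k_gold ≈ 7.289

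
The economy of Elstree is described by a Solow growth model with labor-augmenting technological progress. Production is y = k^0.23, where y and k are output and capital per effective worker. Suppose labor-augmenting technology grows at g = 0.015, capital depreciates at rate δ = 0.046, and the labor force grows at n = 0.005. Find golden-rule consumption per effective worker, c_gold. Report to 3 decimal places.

n + g + δ = 0.005 + 0.015 + 0.046 = 0.066.
Maximizing c = f(k) − (n+g+δ)·k gives f'(k) = n+g+δ, i.e. 0.23·k^(0.23−1) = 0.066, so k_gold = (0.23/0.066)^(1/0.77) ≈ 5.0598.
y_gold = 5.0598^0.23 ≈ 1.4519.
c_gold = y_gold − (n+g+δ)·k_gold = 1.4519 − 0.066·5.0598 ≈ 1.1180.

c_gold ≈ 1.118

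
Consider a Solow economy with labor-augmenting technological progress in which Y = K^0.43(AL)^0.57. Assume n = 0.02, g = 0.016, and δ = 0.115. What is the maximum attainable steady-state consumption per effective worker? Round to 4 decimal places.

The effective depreciation rate is n + g + δ = 0.02 + 0.016 + 0.115 = 0.151.
Setting f'(k) = n+g+δ gives 0.43·k^(0.43−1) = 0.151, hence k_gold = (0.43/0.151)^(1/0.57) ≈ 6.2712.
y_gold = 6.2712^0.43 ≈ 2.2022.
c_gold = y_gold − (n+g+δ)·k_gold = 2.2022 − 0.151·6.2712 ≈ 1.2553.

c_gold ≈ 1.2553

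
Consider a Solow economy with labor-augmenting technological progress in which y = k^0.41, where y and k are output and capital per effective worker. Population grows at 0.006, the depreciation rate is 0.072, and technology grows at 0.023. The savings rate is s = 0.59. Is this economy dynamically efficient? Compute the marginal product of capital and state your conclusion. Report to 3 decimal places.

n + g + δ = 0.006 + 0.023 + 0.072 = 0.101.
Steady-state k*: s·k^0.41 = 0.101·k gives k* = (0.59/0.101)^(1/0.59) ≈ 19.9161.
MPK = 0.41·19.9161^(-0.59) ≈ 0.0702.
MPK < n+g+δ = 0.101, so the economy is dynamically inefficient (over-saving).

dynamically inefficient; MPK ≈ 0.070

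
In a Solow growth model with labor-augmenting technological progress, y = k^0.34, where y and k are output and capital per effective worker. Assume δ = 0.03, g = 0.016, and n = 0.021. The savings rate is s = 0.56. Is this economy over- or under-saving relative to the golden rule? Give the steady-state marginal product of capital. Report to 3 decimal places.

Break-even investment rate: n + g + δ = 0.021 + 0.016 + 0.03 = 0.067.
Steady-state k*: s·k^0.34 = 0.067·k gives k* = (0.56/0.067)^(1/0.66) ≈ 24.9541.
MPK = 0.34·24.9541^(-0.66) ≈ 0.0407.
MPK < n+g+δ = 0.067, so the economy is dynamically inefficient (over-saving).

over-saving; MPK ≈ 0.041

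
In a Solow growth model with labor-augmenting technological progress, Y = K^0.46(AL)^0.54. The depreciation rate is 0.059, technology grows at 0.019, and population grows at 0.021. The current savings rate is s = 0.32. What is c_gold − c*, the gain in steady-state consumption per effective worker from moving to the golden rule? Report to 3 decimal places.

Δc ≈ 0.151

n + g + δ = 0.021 + 0.019 + 0.059 = 0.099.
Current steady state (s = 0.32): k* = (0.32/0.099)^(1/0.54) ≈ 8.7810, y* = 8.7810^0.46 ≈ 2.7166, c* = (1−0.32)·2.7166 ≈ 1.8473.
Setting f'(k) = n+g+δ gives 0.46·k^(0.46−1) = 0.099, hence k_gold = (0.46/0.099)^(1/0.54) ≈ 17.1954.
y_gold = 17.1954^0.46 ≈ 3.7007, c_gold = y_gold − 0.099·k_gold ≈ 1.9984.
Gain: Δc = 1.9984 − 1.8473 ≈ 0.1511.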